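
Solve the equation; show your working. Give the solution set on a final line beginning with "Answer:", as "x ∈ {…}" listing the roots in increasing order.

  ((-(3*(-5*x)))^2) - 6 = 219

Step 1. [((-(3*(-5*x)))^2) - 6 = 219] peel the -6: add 6 from each side ⇒ sub: (-(3*(-5*x)))^2 = 225.
Step 2. [(-(3*(-5*x)))^2 = 225] √ both sides: 225 ≥ 0 gives two branches. So sqrt: -(3*(-5*x)) = 15 or -15.
Step 3. [-(3*(-5*x)) = 15 or -15] leading − — multiply by −1 ⇒ neg: 3*(-5*x) = -15 or 15.
Step 4. [3*(-5*x) = -15 or 15] 3 out front; divide by 3 ⇒ div: -5*x = -5 or 5.
Step 5. [-5*x = -5 or 5] LHS = -5·(…); ÷-5 both sides ⇒ div: x = 1 or -1.

Answer: x ∈ {-1, 1}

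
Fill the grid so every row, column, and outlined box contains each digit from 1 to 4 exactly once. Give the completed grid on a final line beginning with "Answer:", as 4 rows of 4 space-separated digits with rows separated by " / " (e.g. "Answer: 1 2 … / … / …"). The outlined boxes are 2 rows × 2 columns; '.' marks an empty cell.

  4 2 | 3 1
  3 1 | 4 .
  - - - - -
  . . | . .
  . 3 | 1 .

Step 1. [r3c3∈{2}] r3c3 has the single candidate 2 ⇒ r3c3=2.
Step 2. [r4c4∈{4}] r4c4's peers cover all but 4 ⇒ r4c4=4.
Step 3. [r4c1∈{2}] only 2 remains possible at r4c1, so r4c1=2.
Step 4. [r3c1∈{1}] r3c1 has the single candidate 1 ⇒ r3c1=1.
Step 5. [r2c4∈{2}] only 2 remains possible at r2c4, so r2c4=2.
Step 6. [r3c2∈{4}] nothing but 4 survives at r3c2 ⇒ r3c2=4.
Step 7. [r3c4∈{3}] nothing but 3 survives at r3c4, so r3c4=3.

Answer: 4 2 3 1 / 3 1 4 2 / 1 4 2 3 / 2 3 1 4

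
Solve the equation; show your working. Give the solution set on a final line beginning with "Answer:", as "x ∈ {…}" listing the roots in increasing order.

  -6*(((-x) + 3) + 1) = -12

Step 1. [-6*(((-x) + 3) + 1) = -12] -6 out front; divide by -6. So div: ((-x) + 3) + 1 = 2.
Step 2. [((-x) + 3) + 1 = 2] subtract 1: x sits inside (… + 1). So sub: (-x) + 3 = 1.
Step 3. [(-x) + 3 = 1] +3 is outermost — subtract 3 both sides. So sub: -x = -2.
Step 4. [-x = -2] flip signs both sides. So neg: x = 2.

Answer: x ∈ {2}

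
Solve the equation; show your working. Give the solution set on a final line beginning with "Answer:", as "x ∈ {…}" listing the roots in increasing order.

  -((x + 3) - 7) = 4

Step 1. [-((x + 3) - 7) = 4] leading − — multiply by −1, so neg: (x + 3) - 7 = -4.
Step 2. [(x + 3) - 7 = -4] the outer -7 inverts by adding 7 ⇒ sub: x + 3 = 3.
Step 3. [x + 3 = 3] subtract 3: x sits inside (… + 3), so sub: x = 0.

Answer: x ∈ {0}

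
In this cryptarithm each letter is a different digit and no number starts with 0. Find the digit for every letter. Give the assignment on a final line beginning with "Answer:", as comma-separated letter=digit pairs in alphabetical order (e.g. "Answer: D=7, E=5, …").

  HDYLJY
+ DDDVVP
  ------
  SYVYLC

Step 1. [col 1: Y + P ≡ C (mod 10)] P=8 is one option consistent with column 1 (Y + P ≡ C (mod 10), carry-in 0) — take it, so P=8.
Step 2. [col 1: Y + P ≡ C (mod 10)] C=7 is one option consistent with column 1 (Y + P ≡ C (mod 10), carry-in 0) — take it ⇒ C=7.
Step 3. [col 1: Y + P ≡ C (mod 10)] from column 1 (P=8, C=7, carry-in 0, digits 7,8 already taken and all letters distinct): Y must equal 9, so Y=9.
Step 4. [col 2: J + V ≡ L (mod 10)] several values work for J in column 2 (J + V ≡ L (mod 10), carry-in 1); try J=2. So J=2.
Step 5. [col 2: J + V ≡ L (mod 10)] no forcing yet in column 2 (carry-in 1); L=6 is free and consistent — try it ⇒ L=6.
Step 6. [col 2: J + V ≡ L (mod 10)] column 2: given J=2, L=6, carry-in 1, and digits 2,6,7,8,9 already taken and all letters distinct, J+V≡L (mod 10) forces V=3. So V=3.
Step 7. [col 4: Y + D ≡ V (mod 10)] from column 4 (Y=9, V=3, carry-in 0, digits 2,3,6,7,8,9 already taken and all letters distinct): D must equal 4, so D=4.
Step 8. [col 6: H + D ≡ S (mod 10)] column 6: given D=4, carry-in 0, and digits 2,3,4,6,7,8,9 already taken and all letters distinct, H+D≡S (mod 10) forces H=1, so H=1.
Step 9. [col 6: H + D ≡ S (mod 10)] in column 6 we have H+D≡S with carry-in 0; given H=1, D=4 and digits 1,2,3,4,6,7,8,9 already taken and all letters distinct, that pins S to 5 ⇒ S=5.

Answer: C=7, D=4, H=1, J=2, L=6, P=8, S=5, V=3, Y=9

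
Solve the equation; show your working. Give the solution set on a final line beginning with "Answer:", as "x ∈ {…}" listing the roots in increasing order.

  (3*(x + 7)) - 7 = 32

Step 1. [(3*(x + 7)) - 7 = 32] peel the -7: add 7 from each side, so sub: 3*(x + 7) = 39.
Step 2. [3*(x + 7) = 39] divide by the outer 3. So div: x + 7 = 13.
Step 3. [x + 7 = 13] 7 comes off first (subtract 7) ⇒ sub: x = 6.

Answer: x ∈ {6}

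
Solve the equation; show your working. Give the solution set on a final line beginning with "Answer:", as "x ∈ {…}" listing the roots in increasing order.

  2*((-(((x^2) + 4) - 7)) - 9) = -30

Step 1. [2*((-(((x^2) + 4) - 7)) - 9) = -30] 2 out front; divide by 2 ⇒ div: (-(((x^2) + 4) - 7)) - 9 = -15.
Step 2. [(-(((x^2) + 4) - 7)) - 9 = -15] peel the -9: add 9 from each side, so sub: -(((x^2) + 4) - 7) = -6.
Step 3. [-(((x^2) + 4) - 7) = -6] leading − — multiply by −1 ⇒ neg: ((x^2) + 4) - 7 = 6.
Step 4. [((x^2) + 4) - 7 = 6] peel the -7: add 7 from each side, so sub: (x^2) + 4 = 13.
Step 5. [(x^2) + 4 = 13] the outer +4 inverts by subtracting 4 ⇒ sub: x^2 = 9.
Step 6. [x^2 = 9] LHS squared, RHS 9 ≥ 0: apply √ (±), so sqrt: x = 3 or -3.

Answer: x ∈ {-3, 3}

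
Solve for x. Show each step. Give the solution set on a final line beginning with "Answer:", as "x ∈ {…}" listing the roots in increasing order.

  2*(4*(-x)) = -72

Step 1. [2*(4*(-x)) = -72] LHS = 2·(…); ÷2 both sides. So div: 4*(-x) = -36.
Step 2. [4*(-x) = -36] LHS = 4·(…); ÷4 both sides. So div: -x = -9.
Step 3. [-x = -9] leading − — multiply by −1. So neg: x = 9.

Answer: x ∈ {9}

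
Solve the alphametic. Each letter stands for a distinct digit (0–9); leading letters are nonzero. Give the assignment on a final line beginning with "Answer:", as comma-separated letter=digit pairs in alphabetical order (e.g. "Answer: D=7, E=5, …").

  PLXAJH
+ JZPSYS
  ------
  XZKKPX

Step 1. [col 1: H + S ≡ X (mod 10)] no forcing yet in column 1 (carry-in 0); H=1 is free and consistent — try it. So H=1.
Step 2. [col 1: H + S ≡ X (mod 10)] X=7 is one option consistent with column 1 (H + S ≡ X (mod 10), carry-in 0) — take it. So X=7.
Step 3. [col 1: H + S ≡ X (mod 10)] in column 1 we have H+S≡X with carry-in 0; given H=1, X=7 and digits 1,7 already taken and all letters distinct, that pins S to 6, so S=6.
Step 4. [col 2: J + Y ≡ P (mod 10)] P=2 is one option consistent with column 2 (J + Y ≡ P (mod 10), carry-in 0) — take it ⇒ P=2.
Step 5. [col 2: J + Y ≡ P (mod 10)] no forcing yet in column 2 (carry-in 0); Y=8 is free and consistent — try it ⇒ Y=8.
Step 6. [col 2: J + Y ≡ P (mod 10)] column 2 reads J+Y+carry(0)=P with Y=8, P=2; with digits 1,2,6,7,8 already taken and all letters distinct, the only value for J is 4 ⇒ J=4.
Step 7. [col 3: A + S ≡ K (mod 10)] column 3 reads A+S+carry(1)=K with S=6; with digits 1,2,4,6,7,8 already taken and all letters distinct, the only value for K is 0. So K=0.
Step 8. [col 3: A + S ≡ K (mod 10)] column 3: given S=6, K=0, carry-in 1, and digits 0,1,2,4,6,7,8 already taken and all letters distinct, A+S≡K (mod 10) forces A=3, so A=3.
Step 9. [col 5: L + Z ≡ Z (mod 10)] in column 5 we have L+Z≡Z with carry-in 1; given nothing yet and digits 0,1,2,3,4,6,7,8 already taken and all letters distinct, that pins Z to 5. So Z=5.
Step 10. [col 5: L + Z ≡ Z (mod 10)] column 5 reads L+Z+carry(1)=Z with Z=5; with digits 0,1,2,3,4,5,6,7,8 already taken and all letters distinct, the only value for L is 9, so L=9.

Answer: A=3, H=1, J=4, K=0, L=9, P=2, S=6, X=7, Y=8, Z=5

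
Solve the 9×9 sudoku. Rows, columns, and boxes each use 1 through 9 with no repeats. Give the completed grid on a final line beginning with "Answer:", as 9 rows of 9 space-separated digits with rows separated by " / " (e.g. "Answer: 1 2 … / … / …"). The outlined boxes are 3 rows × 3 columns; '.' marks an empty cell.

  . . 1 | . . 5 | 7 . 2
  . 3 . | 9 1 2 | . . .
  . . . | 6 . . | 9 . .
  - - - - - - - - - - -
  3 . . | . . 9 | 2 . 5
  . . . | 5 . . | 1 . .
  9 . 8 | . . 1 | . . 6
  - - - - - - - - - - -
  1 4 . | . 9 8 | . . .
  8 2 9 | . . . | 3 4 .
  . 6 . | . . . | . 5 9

Step 1. [r5c2∈{7}] only 7 remains possible at r5c2, so r5c2=7.
Step 2. [r9c1∈{7}] only 7 remains possible at r9c1. So r9c1=7.
Step 3. [r2c7∈{4,5,6,8}] 5 has one home in col 7: r2c7, so r2c7=5.
Step 4. [r3c1∈{2,4,5}] col 1 places 5 nowhere but r3c1, so r3c1=5.
Step 5. [r3c2∈{8}] only 8 remains possible at r3c2. So r3c2=8.
Step 6. [r9c4∈{1,2,3,4}] across row 9, 1 lands solely at r9c4 ⇒ r9c4=1.
Step 7. [r8c4∈{7}] only 7 remains possible at r8c4. So r8c4=7.
Step 8. [r9c5∈{2,3,4}] row 9 places 2 nowhere but r9c5, so r9c5=2.
Step 9. [r7c4∈{3}] only 3 remains possible at r7c4, so r7c4=3.
Step 10. [r3c6∈{3,4,7}] in col 6, 7 fits only at r3c6. So r3c6=7.
Step 11. [r5c6∈{3,4,6}] in col 6, 3 fits only at r5c6, so r5c6=3.
Step 12. [r3c9∈{1,3,4}] r3c9 is the only open cell in col 9 admitting 3 ⇒ r3c9=3.
Step 13. [r3c5∈{4}] r3c5 has the single candidate 4, so r3c5=4.
Step 14. [r2c9∈{4,8}] r2c9 is the only open cell in box 3 admitting 4. So r2c9=4.
Step 15. [r2c8∈{6,8}] across row 2, 8 lands solely at r2c8. So r2c8=8.
Step 16. [r2c1∈{6}] only 6 remains possible at r2c1. So r2c1=6.
Step 17. [r4c8∈{7}] r4c8 is down to just 7, so r4c8=7.
Step 18. [r5c1∈{2,4}] r5c1 is the only open cell in col 1 admitting 2. So r5c1=2.
Step 19. [r1c4∈{8}] r1c4's peers cover all but 8. So r1c4=8.
Step 20. [r5c3∈{4,6}] in row 5, 4 fits only at r5c3 ⇒ r5c3=4.
Step 21. [r5c5∈{6,8}] in row 5, 6 fits only at r5c5 ⇒ r5c5=6.
Step 22. [r7c7∈{6}] r7c7 has the single candidate 6, so r7c7=6.
Step 23. [r6c4∈{2,4}] r6c4 is the only open cell in row 6 admitting 2, so r6c4=2.
Step 24. [r4c4∈{4}] only 4 remains possible at r4c4 ⇒ r4c4=4.
Step 25. [r5c8∈{9}] r5c8 is down to just 9. So r5c8=9.
Step 26. [r1c1∈{4}] r1c1's peers cover all but 4. So r1c1=4.
Step 27. [r8c5∈{5}] only 5 remains possible at r8c5. So r8c5=5.
Step 28. [r7c9∈{7}] only 7 remains possible at r7c9, so r7c9=7.
Step 29. [r7c3∈{5}] only 5 remains possible at r7c3, so r7c3=5.
Step 30. [r6c5∈{7}] r6c5 is down to just 7. So r6c5=7.
Step 31. [r9c3∈{3}] only 3 remains possible at r9c3, so r9c3=3.
Step 32. [r2c3∈{7}] r2c3 has the single candidate 7. So r2c3=7.
Step 33. [r4c3∈{6}] r4c3 is down to just 6 ⇒ r4c3=6.
Step 34. [r1c8∈{6}] r1c8's peers cover all but 6. So r1c8=6.
Step 35. [r9c6∈{4}] nothing but 4 survives at r9c6. So r9c6=4.
Step 36. [r6c7∈{4}] r6c7's peers cover all but 4. So r6c7=4.
Step 37. [r1c5∈{3}] nothing but 3 survives at r1c5. So r1c5=3.
Step 38. [r7c8∈{2}] r7c8's peers cover all but 2, so r7c8=2.
Step 39. [r3c3∈{2}] only 2 remains possible at r3c3. So r3c3=2.
Step 40. [r5c9∈{8}] r5c9's peers cover all but 8. So r5c9=8.
Step 41. [r4c5∈{8}] r4c5's peers cover all but 8, so r4c5=8.
Step 42. [r1c2∈{9}] r1c2's peers cover all but 9. So r1c2=9.
Step 43. [r3c8∈{1}] only 1 remains possible at r3c8 ⇒ r3c8=1.
Step 44. [r8c9∈{1}] r8c9 is down to just 1 ⇒ r8c9=1.
Step 45. [r9c7∈{8}] r9c7 has the single candidate 8, so r9c7=8.
Step 46. [r8c6∈{6}] nothing but 6 survives at r8c6, so r8c6=6.
Step 47. [r6c2∈{5}] r6c2's peers cover all but 5, so r6c2=5.
Step 48. [r6c8∈{3}] nothing but 3 survives at r6c8 ⇒ r6c8=3.
Step 49. [r4c2∈{1}] r4c2 is down to just 1, so r4c2=1.

Answer: 4 9 1 8 3 5 7 6 2 / 6 3 7 9 1 2 5 8 4 / 5 8 2 6 4 7 9 1 3 / 3 1 6 4 8 9 2 7 5 / 2 7 4 5 6 3 1 9 8 / 9 5 8 2 7 1 4 3 6 / 1 4 5 3 9 8 6 2 7 / 8 2 9 7 5 6 3 4 1 / 7 6 3 1 2 4 8 5 9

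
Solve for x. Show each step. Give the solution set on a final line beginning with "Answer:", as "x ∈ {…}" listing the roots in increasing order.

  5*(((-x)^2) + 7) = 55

Step 1. [5*(((-x)^2) + 7) = 55] 5 out front; divide by 5 ⇒ div: ((-x)^2) + 7 = 11.
Step 2. [((-x)^2) + 7 = 11] the outer +7 inverts by subtracting 7, so sub: (-x)^2 = 4.
Step 3. [(-x)^2 = 4] √ both sides: 4 ≥ 0 gives two branches, so sqrt: -x = 2 or -2.
Step 4. [-x = 2 or -2] LHS negated; negate both sides ⇒ neg: x = -2 or 2.

Answer: x ∈ {-2, 2}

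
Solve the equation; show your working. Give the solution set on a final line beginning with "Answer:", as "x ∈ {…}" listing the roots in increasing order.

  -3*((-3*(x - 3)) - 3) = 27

Step 1. [-3*((-3*(x - 3)) - 3) = 27] LHS = -3·(…); ÷-3 both sides, so div: (-3*(x - 3)) - 3 = -9.
Step 2. [(-3*(x - 3)) - 3 = -9] peel the -3: add 3 from each side, so sub: -3*(x - 3) = -6.
Step 3. [-3*(x - 3) = -6] -3 out front; divide by -3 ⇒ div: x - 3 = 2.
Step 4. [x - 3 = 2] add 3: x sits inside (… - 3) ⇒ sub: x = 5.

Answer: x ∈ {5}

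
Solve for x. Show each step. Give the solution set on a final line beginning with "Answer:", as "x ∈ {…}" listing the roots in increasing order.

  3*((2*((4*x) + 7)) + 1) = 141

Step 1. [3*((2*((4*x) + 7)) + 1) = 141] 3·(inner) — divide through by 3. So div: (2*((4*x) + 7)) + 1 = 47.
Step 2. [(2*((4*x) + 7)) + 1 = 47] subtract 1: x sits inside (… + 1), so sub: 2*((4*x) + 7) = 46.
Step 3. [2*((4*x) + 7) = 46] LHS = 2·(…); ÷2 both sides. So div: (4*x) + 7 = 23.
Step 4. [(4*x) + 7 = 23] 7 comes off first (subtract 7) ⇒ sub: 4*x = 16.
Step 5. [4*x = 16] LHS = 4·(…); ÷4 both sides, so div: x = 4.

Answer: x ∈ {4}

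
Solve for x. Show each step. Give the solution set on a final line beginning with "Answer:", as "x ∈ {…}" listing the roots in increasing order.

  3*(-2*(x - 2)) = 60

Step 1. [3*(-2*(x - 2)) = 60] divide by the outer 3. So div: -2*(x - 2) = 20.
Step 2. [-2*(x - 2) = 20] -2·(inner) — divide through by -2. So div: x - 2 = -10.
Step 3. [x - 2 = -10] the outer -2 inverts by adding 2 ⇒ sub: x = -8.

Answer: x ∈ {-8}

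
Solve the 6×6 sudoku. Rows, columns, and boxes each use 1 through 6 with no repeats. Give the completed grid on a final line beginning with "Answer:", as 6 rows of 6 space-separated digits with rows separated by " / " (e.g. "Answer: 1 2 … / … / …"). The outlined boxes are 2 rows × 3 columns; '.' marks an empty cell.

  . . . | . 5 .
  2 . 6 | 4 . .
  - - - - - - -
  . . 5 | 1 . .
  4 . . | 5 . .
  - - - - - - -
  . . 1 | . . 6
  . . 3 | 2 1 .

Step 1. [r2c5∈{3}] only 3 remains possible at r2c5. So r2c5=3.
Step 2. [r4c2∈{1,2,3,6}] in row 4, 1 fits only at r4c2. So r4c2=1.
Step 3. [r6c6∈{4,5}] 5 has one home in col 6: r6c6 ⇒ r6c6=5.
Step 4. [r1c6∈{1,2}] r1c6 is the only open cell in row 1 admitting 2. So r1c6=2.
Step 5. [r5c2∈{2,4,5}] in row 5, 2 fits only at r5c2. So r5c2=2.
Step 6. [r3c5∈{2,4,6}] r3c5 is the only open cell in row 3 admitting 2, so r3c5=2.
Step 7. [r6c1∈{6}] only 6 remains possible at r6c1, so r6c1=6.
Step 8. [r3c1∈{3}] r3c1 has the single candidate 3. So r3c1=3.
Step 9. [r1c2∈{3,4}] r1c2 is the only open cell in row 1 admitting 3 ⇒ r1c2=3.
Step 10. [r3c6∈{4}] r3c6 is down to just 4. So r3c6=4.
Step 11. [r4c3∈{2}] r4c3 has the single candidate 2. So r4c3=2.
Step 12. [r1c4∈{6}] r1c4 has the single candidate 6 ⇒ r1c4=6.
Step 13. [r3c2∈{6}] r3c2 has the single candidate 6 ⇒ r3c2=6.
Step 14. [r2c6∈{1}] only 1 remains possible at r2c6 ⇒ r2c6=1.
Step 15. [r6c2∈{4}] only 4 remains possible at r6c2 ⇒ r6c2=4.
Step 16. [r1c1∈{1}] nothing but 1 survives at r1c1, so r1c1=1.
Step 17. [r5c5∈{4}] r5c5 has the single candidate 4, so r5c5=4.
Step 18. [r5c4∈{3}] r5c4 has the single candidate 3, so r5c4=3.
Step 19. [r2c2∈{5}] only 5 remains possible at r2c2. So r2c2=5.
Step 20. [r4c5∈{6}] only 6 remains possible at r4c5, so r4c5=6.
Step 21. [r1c3∈{4}] nothing but 4 survives at r1c3 ⇒ r1c3=4.
Step 22. [r4c6∈{3}] r4c6 has the single candidate 3 ⇒ r4c6=3.
Step 23. [r5c1∈{5}] r5c1 has the single candidate 5. So r5c1=5.

Answer: 1 3 4 6 5 2 / 2 5 6 4 3 1 / 3 6 5 1 2 4 / 4 1 2 5 6 3 / 5 2 1 3 4 6 / 6 4 3 2 1 5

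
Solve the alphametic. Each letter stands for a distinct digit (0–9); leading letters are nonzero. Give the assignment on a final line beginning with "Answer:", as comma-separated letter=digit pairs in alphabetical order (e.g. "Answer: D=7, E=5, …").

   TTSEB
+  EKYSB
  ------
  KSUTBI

Step 1. [col 1: B + B ≡ I (mod 10)] several values work for I in column 1 (B + B ≡ I (mod 10), carry-in 0); try I=8. So I=8.
Step 2. [K] adding two 5-digit numbers gives at most 5+1 digits, and here it does — K is that final carry and must be 1, so K=1.
Step 3. [col 1: B + B ≡ I (mod 10)] B=4 is one option consistent with column 1 (B + B ≡ I (mod 10), carry-in 0) — take it ⇒ B=4.
Step 4. [col 2: E + S ≡ B (mod 10)] several values work for S in column 2 (E + S ≡ B (mod 10), carry-in 0); try S=5, so S=5.
Step 5. [col 2: E + S ≡ B (mod 10)] in column 2 we have E+S≡B with carry-in 0; given S=5, B=4 and digits 1,4,5,8 already taken and all letters distinct, that pins E to 9, so E=9.
Step 6. [col 3: S + Y ≡ T (mod 10)] no forcing yet in column 3 (carry-in 1); T=6 is free and consistent — try it, so T=6.
Step 7. [col 3: S + Y ≡ T (mod 10)] column 3: given S=5, T=6, carry-in 1, and digits 1,4,5,6,8,9 already taken and all letters distinct, S+Y≡T (mod 10) forces Y=0 ⇒ Y=0.
Step 8. [col 4: T + K ≡ U (mod 10)] column 4 reads T+K+carry(0)=U with T=6, K=1; with digits 0,1,4,5,6,8,9 already taken and all letters distinct, the only value for U is 7 ⇒ U=7.

Answer: B=4, E=9, I=8, K=1, S=5, T=6, U=7, Y=0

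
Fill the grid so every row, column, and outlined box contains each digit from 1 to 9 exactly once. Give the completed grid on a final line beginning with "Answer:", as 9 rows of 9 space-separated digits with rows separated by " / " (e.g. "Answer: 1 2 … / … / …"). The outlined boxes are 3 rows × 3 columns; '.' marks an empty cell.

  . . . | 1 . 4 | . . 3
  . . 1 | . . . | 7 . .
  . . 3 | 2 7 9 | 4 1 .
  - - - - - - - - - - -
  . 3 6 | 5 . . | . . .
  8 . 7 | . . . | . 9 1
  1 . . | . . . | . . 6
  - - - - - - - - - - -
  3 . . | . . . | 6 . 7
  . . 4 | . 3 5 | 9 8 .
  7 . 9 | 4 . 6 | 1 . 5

Step 1. [r8c9∈{2}] nothing but 2 survives at r8c9. So r8c9=2.
Step 2. [r4c9∈{4,8}] r4c9 is the only open cell in col 9 admitting 4 ⇒ r4c9=4.
Step 3. [r1c2∈{2,5,6,7,8,9}] in row 1, 7 fits only at r1c2. So r1c2=7.
Step 4. [r1c1∈{2,5,6,9}] across row 1, 9 lands solely at r1c1. So r1c1=9.
Step 5. [r4c1∈{2}] r4c1's peers cover all but 2. So r4c1=2.
Step 6. [r6c3∈{5}] r6c3's peers cover all but 5, so r6c3=5.
Step 7. [r7c2∈{1,2,5,8}] r7c2 is the only open cell in row 7 admitting 5 ⇒ r7c2=5.
Step 8. [r4c5∈{1,8,9}] r4c5 is the only open cell in row 4 admitting 9. So r4c5=9.
Step 9. [r5c7∈{2,3,5}] in row 5, 5 fits only at r5c7. So r5c7=5.
Step 10. [r6c7∈{2,3,8}] col 7 places 3 nowhere but r6c7 ⇒ r6c7=3.
Step 11. [r6c8∈{2,7}] 2 has one home in box 6: r6c8. So r6c8=2.
Step 12. [r2c2∈{2,4,6,8}] row 2 places 2 nowhere but r2c2 ⇒ r2c2=2.
Step 13. [r9c5∈{2,8}] in row 9, 2 fits only at r9c5. So r9c5=2.
Step 14. [r1c3∈{8}] r1c3's peers cover all but 8 ⇒ r1c3=8.
Step 15. [r4c6∈{1,7,8}] r4c6 is the only open cell in row 4 admitting 1 ⇒ r4c6=1.
Step 16. [r7c6∈{8}] only 8 remains possible at r7c6. So r7c6=8.
Step 17. [r3c2∈{6}] r3c2 is down to just 6. So r3c2=6.
Step 18. [r2c6∈{3}] only 3 remains possible at r2c6, so r2c6=3.
Step 19. [r5c2∈{4}] r5c2 has the single candidate 4. So r5c2=4.
Step 20. [r5c5∈{6}] r5c5 is down to just 6 ⇒ r5c5=6.
Step 21. [r1c5∈{5}] r1c5's peers cover all but 5. So r1c5=5.
Step 22. [r2c5∈{8}] r2c5 has the single candidate 8. So r2c5=8.
Step 23. [r2c8∈{5,6}] r2c8 is the only open cell in col 8 admitting 5. So r2c8=5.
Step 24. [r6c4∈{7,8}] 8 has one home in row 6: r6c4 ⇒ r6c4=8.
Step 25. [r1c8∈{6}] r1c8 is down to just 6 ⇒ r1c8=6.
Step 26. [r2c9∈{9}] r2c9 has the single candidate 9. So r2c9=9.
Step 27. [r8c2∈{1}] r8c2 has the single candidate 1. So r8c2=1.
Step 28. [r9c8∈{3}] r9c8's peers cover all but 3, so r9c8=3.
Step 29. [r7c8∈{4}] r7c8 has the single candidate 4. So r7c8=4.
Step 30. [r1c7∈{2}] r1c7's peers cover all but 2 ⇒ r1c7=2.
Step 31. [r5c4∈{3}] only 3 remains possible at r5c4 ⇒ r5c4=3.
Step 32. [r8c1∈{6}] only 6 remains possible at r8c1. So r8c1=6.
Step 33. [r7c3∈{2}] nothing but 2 survives at r7c3, so r7c3=2.
Step 34. [r2c1∈{4}] r2c1's peers cover all but 4 ⇒ r2c1=4.
Step 35. [r6c2∈{9}] r6c2's peers cover all but 9 ⇒ r6c2=9.
Step 36. [r9c2∈{8}] r9c2's peers cover all but 8, so r9c2=8.
Step 37. [r6c6∈{7}] only 7 remains possible at r6c6, so r6c6=7.
Step 38. [r4c8∈{7}] r4c8's peers cover all but 7, so r4c8=7.
Step 39. [r5c6∈{2}] r5c6's peers cover all but 2 ⇒ r5c6=2.
Step 40. [r2c4∈{6}] r2c4 has the single candidate 6, so r2c4=6.
Step 41. [r6c5∈{4}] nothing but 4 survives at r6c5, so r6c5=4.
Step 42. [r7c4∈{9}] r7c4 is down to just 9 ⇒ r7c4=9.
Step 43. [r7c5∈{1}] r7c5's peers cover all but 1. So r7c5=1.
Step 44. [r3c9∈{8}] r3c9 has the single candidate 8, so r3c9=8.
Step 45. [r4c7∈{8}] r4c7 has the single candidate 8, so r4c7=8.
Step 46. [r3c1∈{5}] r3c1's peers cover all but 5, so r3c1=5.
Step 47. [r8c4∈{7}] r8c4's peers cover all but 7, so r8c4=7.

Answer: 9 7 8 1 5 4 2 6 3 / 4 2 1 6 8 3 7 5 9 / 5 6 3 2 7 9 4 1 8 / 2 3 6 5 9 1 8 7 4 / 8 4 7 3 6 2 5 9 1 / 1 9 5 8 4 7 3 2 6 / 3 5 2 9 1 8 6 4 7 / 6 1 4 7 3 5 9 8 2 / 7 8 9 4 2 6 1 3 5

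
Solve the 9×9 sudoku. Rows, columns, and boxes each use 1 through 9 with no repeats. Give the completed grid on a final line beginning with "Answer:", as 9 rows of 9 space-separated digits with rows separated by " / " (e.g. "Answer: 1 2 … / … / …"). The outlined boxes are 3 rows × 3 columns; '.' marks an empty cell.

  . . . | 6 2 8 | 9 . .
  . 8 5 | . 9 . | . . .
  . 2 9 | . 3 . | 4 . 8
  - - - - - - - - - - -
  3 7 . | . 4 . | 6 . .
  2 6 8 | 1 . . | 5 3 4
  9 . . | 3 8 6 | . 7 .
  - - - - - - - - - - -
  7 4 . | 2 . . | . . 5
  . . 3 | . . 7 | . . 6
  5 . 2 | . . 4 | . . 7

Step 1. [r4c3∈{1}] nothing but 1 survives at r4c3. So r4c3=1.
Step 2. [r2c6∈{1}] r2c6's peers cover all but 1, so r2c6=1.
Step 3. [r4c8∈{2,8,9}] row 4 places 8 nowhere but r4c8 ⇒ r4c8=8.
Step 4. [r7c7∈{1,3,8}] row 7 places 8 nowhere but r7c7. So r7c7=8.
Step 5. [r4c6∈{2,5,9}] across col 6, 2 lands solely at r4c6. So r4c6=2.
Step 6. [r4c4∈{5,9}] across row 4, 5 lands solely at r4c4. So r4c4=5.
Step 7. [r2c7∈{2,3,7}] across col 7, 7 lands solely at r2c7. So r2c7=7.
Step 8. [r8c8∈{1,2,4,9}] across row 8, 4 lands solely at r8c8. So r8c8=4.
Step 9. [r8c1∈{1,8}] 8 has one home in col 1: r8c1. So r8c1=8.
Step 10. [r8c4∈{9}] only 9 remains possible at r8c4. So r8c4=9.
Step 11. [r8c2∈{1}] r8c2's peers cover all but 1, so r8c2=1.
Step 12. [r2c8∈{2,6}] r2c8 is the only open cell in col 8 admitting 2, so r2c8=2.
Step 13. [r3c8∈{1,5,6}] in col 8, 6 fits only at r3c8. So r3c8=6.
Step 14. [r9c5∈{1,6}] row 9 places 6 nowhere but r9c5 ⇒ r9c5=6.
Step 15. [r6c9∈{1,2}] 2 has one home in col 9: r6c9, so r6c9=2.
Step 16. [r1c9∈{1,3}] 1 has one home in col 9: r1c9 ⇒ r1c9=1.
Step 17. [r1c1∈{4}] nothing but 4 survives at r1c1 ⇒ r1c1=4.
Step 18. [r7c8∈{1,9}] 9 has one home in row 7: r7c8 ⇒ r7c8=9.
Step 19. [r9c8∈{1}] r9c8's peers cover all but 1 ⇒ r9c8=1.
Step 20. [r1c3∈{7}] nothing but 7 survives at r1c3 ⇒ r1c3=7.
Step 21. [r1c8∈{5}] nothing but 5 survives at r1c8 ⇒ r1c8=5.
Step 22. [r9c7∈{3}] r9c7 is down to just 3 ⇒ r9c7=3.
Step 23. [r3c4∈{7}] nothing but 7 survives at r3c4, so r3c4=7.
Step 24. [r8c7∈{2}] nothing but 2 survives at r8c7, so r8c7=2.
Step 25. [r6c7∈{1}] r6c7 is down to just 1, so r6c7=1.
Step 26. [r5c6∈{9}] r5c6 is down to just 9, so r5c6=9.
Step 27. [r3c6∈{5}] r3c6's peers cover all but 5, so r3c6=5.
Step 28. [r6c3∈{4}] nothing but 4 survives at r6c3, so r6c3=4.
Step 29. [r4c9∈{9}] r4c9 has the single candidate 9. So r4c9=9.
Step 30. [r3c1∈{1}] r3c1 has the single candidate 1, so r3c1=1.
Step 31. [r1c2∈{3}] only 3 remains possible at r1c2. So r1c2=3.
Step 32. [r9c2∈{9}] r9c2 has the single candidate 9 ⇒ r9c2=9.
Step 33. [r8c5∈{5}] only 5 remains possible at r8c5 ⇒ r8c5=5.
Step 34. [r5c5∈{7}] r5c5 has the single candidate 7. So r5c5=7.
Step 35. [r9c4∈{8}] nothing but 8 survives at r9c4, so r9c4=8.
Step 36. [r2c1∈{6}] r2c1 is down to just 6, so r2c1=6.
Step 37. [r2c9∈{3}] r2c9 is down to just 3, so r2c9=3.
Step 38. [r7c5∈{1}] r7c5's peers cover all but 1 ⇒ r7c5=1.
Step 39. [r7c6∈{3}] only 3 remains possible at r7c6. So r7c6=3.
Step 40. [r6c2∈{5}] r6c2 has the single candidate 5 ⇒ r6c2=5.
Step 41. [r7c3∈{6}] nothing but 6 survives at r7c3 ⇒ r7c3=6.
Step 42. [r2c4∈{4}] only 4 remains possible at r2c4. So r2c4=4.

Answer: 4 3 7 6 2 8 9 5 1 / 6 8 5 4 9 1 7 2 3 / 1 2 9 7 3 5 4 6 8 / 3 7 1 5 4 2 6 8 9 / 2 6 8 1 7 9 5 3 4 / 9 5 4 3 8 6 1 7 2 / 7 4 6 2 1 3 8 9 5 / 8 1 3 9 5 7 2 4 6 / 5 9 2 8 6 4 3 1 7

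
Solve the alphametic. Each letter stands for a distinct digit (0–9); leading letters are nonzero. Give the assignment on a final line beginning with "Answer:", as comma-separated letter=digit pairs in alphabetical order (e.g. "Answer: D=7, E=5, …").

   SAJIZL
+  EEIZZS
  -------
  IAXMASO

Step 1. [col 1: L + S ≡ O (mod 10)] S=7 is one option consistent with column 1 (L + S ≡ O (mod 10), carry-in 0) — take it. So S=7.
Step 2. [col 1: L + S ≡ O (mod 10)] column 1 (L + S ≡ O (mod 10), carry-in 0) doesn't pin O yet; pick O=2 and continue, so O=2.
Step 3. [I] adding two 6-digit numbers gives at most 6+1 digits, and here it does — I is that final carry and must be 1 ⇒ I=1.
Step 4. [col 1: L + S ≡ O (mod 10)] in column 1 we have L+S≡O with carry-in 0; given S=7, O=2 and digits 1,2,7 already taken and all letters distinct, that pins L to 5 ⇒ L=5.
Step 5. [col 2: Z + Z ≡ S (mod 10)] several values work for Z in column 2 (Z + Z ≡ S (mod 10), carry-in 1); try Z=3. So Z=3.
Step 6. [col 3: I + Z ≡ A (mod 10)] column 3 reads I+Z+carry(0)=A with I=1, Z=3; with digits 1,2,3,5,7 already taken and all letters distinct, the only value for A is 4. So A=4.
Step 7. [col 4: J + I ≡ M (mod 10)] several values work for J in column 4 (J + I ≡ M (mod 10), carry-in 0); try J=8, so J=8.
Step 8. [col 4: J + I ≡ M (mod 10)] column 4: given J=8, I=1, carry-in 0, and digits 1,2,3,4,5,7,8 already taken and all letters distinct, J+I≡M (mod 10) forces M=9 ⇒ M=9.
Step 9. [col 5: A + E ≡ X (mod 10)] in column 5 we have A+E≡X with carry-in 0; given A=4 and digits 1,2,3,4,5,7,8,9 already taken and all letters distinct, that pins X to 0 ⇒ X=0.
Step 10. [col 5: A + E ≡ X (mod 10)] in column 5 we have A+E≡X with carry-in 0; given A=4, X=0 and digits 0,1,2,3,4,5,7,8,9 already taken and all letters distinct, that pins E to 6. So E=6.

Answer: A=4, E=6, I=1, J=8, L=5, M=9, O=2, S=7, X=0, Z=3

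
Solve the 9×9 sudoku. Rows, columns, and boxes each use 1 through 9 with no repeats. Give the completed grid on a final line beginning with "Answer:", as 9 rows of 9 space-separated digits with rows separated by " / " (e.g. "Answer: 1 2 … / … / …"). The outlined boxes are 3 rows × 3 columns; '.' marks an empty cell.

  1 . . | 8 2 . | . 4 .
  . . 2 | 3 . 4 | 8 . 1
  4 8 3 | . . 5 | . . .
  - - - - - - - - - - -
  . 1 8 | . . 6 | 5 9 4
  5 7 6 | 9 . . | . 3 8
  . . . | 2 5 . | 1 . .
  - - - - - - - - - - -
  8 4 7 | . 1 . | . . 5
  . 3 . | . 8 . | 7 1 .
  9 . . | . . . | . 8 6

Step 1. [r7c8∈{2}] r7c8's peers cover all but 2, so r7c8=2.
Step 2. [r8c4∈{4,5,6}] in row 8, 4 fits only at r8c4 ⇒ r8c4=4.
Step 3. [r6c9∈{7}] r6c9 is down to just 7. So r6c9=7.
Step 4. [r1c6∈{7,9}] r1c6 is the only open cell in row 1 admitting 7, so r1c6=7.
Step 5. [r8c9∈{9}] r8c9 is down to just 9. So r8c9=9.
Step 6. [r2c8∈{5,6,7}] across col 8, 5 lands solely at r2c8 ⇒ r2c8=5.
Step 7. [r9c4∈{5,7}] col 4 places 5 nowhere but r9c4. So r9c4=5.
Step 8. [r1c2∈{5,6,9}] in col 2, 5 fits only at r1c2. So r1c2=5.
Step 9. [r1c7∈{3,6,9}] in row 1, 6 fits only at r1c7. So r1c7=6.
Step 10. [r2c2∈{6,9}] across col 2, 6 lands solely at r2c2 ⇒ r2c2=6.
Step 11. [r7c7∈{3}] r7c7 has the single candidate 3. So r7c7=3.
Step 12. [r9c5∈{3,7}] r9c5 is the only open cell in row 9 admitting 7 ⇒ r9c5=7.
Step 13. [r9c6∈{2,3}] across row 9, 3 lands solely at r9c6 ⇒ r9c6=3.
Step 14. [r3c7∈{2,9}] in col 7, 9 fits only at r3c7, so r3c7=9.
Step 15. [r4c1∈{2,3}] across row 4, 2 lands solely at r4c1 ⇒ r4c1=2.
Step 16. [r1c3∈{9}] r1c3 has the single candidate 9. So r1c3=9.
Step 17. [r3c4∈{1,6}] in row 3, 1 fits only at r3c4, so r3c4=1.
Step 18. [r6c2∈{9}] r6c2 is down to just 9, so r6c2=9.
Step 19. [r1c9∈{3}] r1c9 has the single candidate 3, so r1c9=3.
Step 20. [r6c8∈{6}] nothing but 6 survives at r6c8, so r6c8=6.
Step 21. [r3c9∈{2}] nothing but 2 survives at r3c9. So r3c9=2.
Step 22. [r6c1∈{3}] r6c1 has the single candidate 3 ⇒ r6c1=3.
Step 23. [r2c1∈{7}] r2c1 is down to just 7 ⇒ r2c1=7.
Step 24. [r4c5∈{3}] r4c5's peers cover all but 3 ⇒ r4c5=3.
Step 25. [r2c5∈{9}] nothing but 9 survives at r2c5, so r2c5=9.
Step 26. [r4c4∈{7}] r4c4 has the single candidate 7 ⇒ r4c4=7.
Step 27. [r6c6∈{8}] r6c6 is down to just 8, so r6c6=8.
Step 28. [r5c5∈{4}] r5c5 has the single candidate 4, so r5c5=4.
Step 29. [r7c6∈{9}] nothing but 9 survives at r7c6, so r7c6=9.
Step 30. [r9c7∈{4}] r9c7 is down to just 4. So r9c7=4.
Step 31. [r3c5∈{6}] r3c5 has the single candidate 6 ⇒ r3c5=6.
Step 32. [r8c3∈{5}] r8c3's peers cover all but 5 ⇒ r8c3=5.
Step 33. [r5c6∈{1}] nothing but 1 survives at r5c6, so r5c6=1.
Step 34. [r9c3∈{1}] nothing but 1 survives at r9c3. So r9c3=1.
Step 35. [r5c7∈{2}] r5c7 has the single candidate 2 ⇒ r5c7=2.
Step 36. [r8c6∈{2}] r8c6 has the single candidate 2 ⇒ r8c6=2.
Step 37. [r3c8∈{7}] r3c8 has the single candidate 7. So r3c8=7.
Step 38. [r8c1∈{6}] nothing but 6 survives at r8c1 ⇒ r8c1=6.
Step 39. [r6c3∈{4}] nothing but 4 survives at r6c3 ⇒ r6c3=4.
Step 40. [r9c2∈{2}] nothing but 2 survives at r9c2 ⇒ r9c2=2.
Step 41. [r7c4∈{6}] nothing but 6 survives at r7c4. So r7c4=6.

Answer: 1 5 9 8 2 7 6 4 3 / 7 6 2 3 9 4 8 5 1 / 4 8 3 1 6 5 9 7 2 / 2 1 8 7 3 6 5 9 4 / 5 7 6 9 4 1 2 3 8 / 3 9 4 2 5 8 1 6 7 / 8 4 7 6 1 9 3 2 5 / 6 3 5 4 8 2 7 1 9 / 9 2 1 5 7 3 4 8 6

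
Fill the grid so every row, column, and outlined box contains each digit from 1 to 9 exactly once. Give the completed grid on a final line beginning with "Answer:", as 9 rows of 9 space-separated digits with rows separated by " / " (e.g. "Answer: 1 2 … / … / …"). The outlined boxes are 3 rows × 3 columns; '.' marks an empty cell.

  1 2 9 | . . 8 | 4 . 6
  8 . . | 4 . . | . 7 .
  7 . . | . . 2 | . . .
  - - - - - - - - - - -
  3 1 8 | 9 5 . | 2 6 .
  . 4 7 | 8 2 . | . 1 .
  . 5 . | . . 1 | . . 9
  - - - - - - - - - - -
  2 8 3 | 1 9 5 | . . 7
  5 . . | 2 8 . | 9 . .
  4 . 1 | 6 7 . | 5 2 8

Step 1. [r1c5∈{3}] nothing but 3 survives at r1c5. So r1c5=3.
Step 2. [r5c7∈{3}] only 3 remains possible at r5c7, so r5c7=3.
Step 3. [r1c8∈{5}] r1c8 has the single candidate 5 ⇒ r1c8=5.
Step 4. [r2c7∈{1}] only 1 remains possible at r2c7. So r2c7=1.
Step 5. [r2c5∈{6}] nothing but 6 survives at r2c5 ⇒ r2c5=6.
Step 6. [r8c6∈{3,4}] r8c6 is the only open cell in box 8 admitting 4 ⇒ r8c6=4.
Step 7. [r3c9∈{3}] r3c9 has the single candidate 3. So r3c9=3.
Step 8. [r8c3∈{6}] r8c3 has the single candidate 6 ⇒ r8c3=6.
Step 9. [r6c7∈{7,8}] col 7 places 7 nowhere but r6c7 ⇒ r6c7=7.
Step 10. [r6c8∈{4,8}] row 6 places 8 nowhere but r6c8. So r6c8=8.
Step 11. [r3c4∈{5}] only 5 remains possible at r3c4, so r3c4=5.
Step 12. [r5c6∈{6}] r5c6 is down to just 6. So r5c6=6.
Step 13. [r6c4∈{3}] r6c4 is down to just 3 ⇒ r6c4=3.
Step 14. [r4c9∈{4}] r4c9 has the single candidate 4. So r4c9=4.
Step 15. [r1c4∈{7}] only 7 remains possible at r1c4 ⇒ r1c4=7.
Step 16. [r4c6∈{7}] r4c6 has the single candidate 7 ⇒ r4c6=7.
Step 17. [r3c7∈{8}] r3c7's peers cover all but 8. So r3c7=8.
Step 18. [r2c2∈{3}] only 3 remains possible at r2c2 ⇒ r2c2=3.
Step 19. [r7c7∈{6}] only 6 remains possible at r7c7. So r7c7=6.
Step 20. [r3c3∈{4}] only 4 remains possible at r3c3 ⇒ r3c3=4.
Step 21. [r8c8∈{3}] r8c8 is down to just 3 ⇒ r8c8=3.
Step 22. [r3c2∈{6}] only 6 remains possible at r3c2. So r3c2=6.
Step 23. [r6c3∈{2}] only 2 remains possible at r6c3 ⇒ r6c3=2.
Step 24. [r5c1∈{9}] nothing but 9 survives at r5c1 ⇒ r5c1=9.
Step 25. [r7c8∈{4}] r7c8's peers cover all but 4 ⇒ r7c8=4.
Step 26. [r6c5∈{4}] r6c5's peers cover all but 4, so r6c5=4.
Step 27. [r8c9∈{1}] r8c9 is down to just 1, so r8c9=1.
Step 28. [r8c2∈{7}] r8c2 is down to just 7 ⇒ r8c2=7.
Step 29. [r9c2∈{9}] only 9 remains possible at r9c2, so r9c2=9.
Step 30. [r2c6∈{9}] nothing but 9 survives at r2c6. So r2c6=9.
Step 31. [r5c9∈{5}] r5c9 is down to just 5. So r5c9=5.
Step 32. [r6c1∈{6}] nothing but 6 survives at r6c1, so r6c1=6.
Step 33. [r3c5∈{1}] r3c5's peers cover all but 1. So r3c5=1.
Step 34. [r9c6∈{3}] r9c6 has the single candidate 3 ⇒ r9c6=3.
Step 35. [r2c3∈{5}] r2c3's peers cover all but 5, so r2c3=5.
Step 36. [r2c9∈{2}] only 2 remains possible at r2c9 ⇒ r2c9=2.
Step 37. [r3c8∈{9}] r3c8 is down to just 9 ⇒ r3c8=9.

Answer: 1 2 9 7 3 8 4 5 6 / 8 3 5 4 6 9 1 7 2 / 7 6 4 5 1 2 8 9 3 / 3 1 8 9 5 7 2 6 4 / 9 4 7 8 2 6 3 1 5 / 6 5 2 3 4 1 7 8 9 / 2 8 3 1 9 5 6 4 7 / 5 7 6 2 8 4 9 3 1 / 4 9 1 6 7 3 5 2 8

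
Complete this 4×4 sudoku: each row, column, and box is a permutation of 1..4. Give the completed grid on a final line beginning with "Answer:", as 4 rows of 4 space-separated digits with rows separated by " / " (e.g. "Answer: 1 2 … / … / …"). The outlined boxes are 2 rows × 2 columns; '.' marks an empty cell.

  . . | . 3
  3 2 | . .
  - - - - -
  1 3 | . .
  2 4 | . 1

Step 1. [r2c4∈{4}] only 4 remains possible at r2c4. So r2c4=4.
Step 2. [r1c3∈{1,2}] r1c3 is the only open cell in row 1 admitting 2. So r1c3=2.
Step 3. [r2c3∈{1}] r2c3 has the single candidate 1, so r2c3=1.
Step 4. [r4c3∈{3}] only 3 remains possible at r4c3. So r4c3=3.
Step 5. [r3c4∈{2}] nothing but 2 survives at r3c4, so r3c4=2.
Step 6. [r3c3∈{4}] only 4 remains possible at r3c3. So r3c3=4.
Step 7. [r1c2∈{1}] only 1 remains possible at r1c2, so r1c2=1.
Step 8. [r1c1∈{4}] nothing but 4 survives at r1c1, so r1c1=4.

Answer: 4 1 2 3 / 3 2 1 4 / 1 3 4 2 / 2 4 3 1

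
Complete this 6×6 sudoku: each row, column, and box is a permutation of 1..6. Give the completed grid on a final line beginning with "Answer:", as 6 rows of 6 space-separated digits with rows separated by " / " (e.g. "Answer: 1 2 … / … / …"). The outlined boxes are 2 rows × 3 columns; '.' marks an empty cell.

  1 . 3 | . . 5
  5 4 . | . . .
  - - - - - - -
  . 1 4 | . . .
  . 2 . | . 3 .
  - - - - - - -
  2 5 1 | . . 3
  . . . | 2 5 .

Step 1. [r6c3∈{6}] r6c3 has the single candidate 6. So r6c3=6.
Step 2. [r1c5∈{2,4,6}] across row 1, 2 lands solely at r1c5. So r1c5=2.
Step 3. [r3c5∈{6}] r3c5 is down to just 6 ⇒ r3c5=6.
Step 4. [r6c6∈{1,4}] row 6 places 1 nowhere but r6c6, so r6c6=1.
Step 5. [r5c4∈{4,6}] r5c4 is the only open cell in row 5 admitting 6, so r5c4=6.
Step 6. [r4c4∈{1,4,5}] across row 4, 1 lands solely at r4c4. So r4c4=1.
Step 7. [r3c1∈{3}] nothing but 3 survives at r3c1 ⇒ r3c1=3.
Step 8. [r4c1∈{6}] r4c1 is down to just 6, so r4c1=6.
Step 9. [r4c3∈{5}] r4c3 is down to just 5, so r4c3=5.
Step 10. [r6c2∈{3}] r6c2's peers cover all but 3 ⇒ r6c2=3.
Step 11. [r3c6∈{2}] nothing but 2 survives at r3c6 ⇒ r3c6=2.
Step 12. [r2c4∈{3}] r2c4 has the single candidate 3 ⇒ r2c4=3.
Step 13. [r3c4∈{5}] only 5 remains possible at r3c4 ⇒ r3c4=5.
Step 14. [r5c5∈{4}] r5c5 is down to just 4 ⇒ r5c5=4.
Step 15. [r2c3∈{2}] r2c3 is down to just 2. So r2c3=2.
Step 16. [r1c4∈{4}] r1c4 has the single candidate 4, so r1c4=4.
Step 17. [r6c1∈{4}] only 4 remains possible at r6c1. So r6c1=4.
Step 18. [r2c5∈{1}] only 1 remains possible at r2c5. So r2c5=1.
Step 19. [r2c6∈{6}] r2c6's peers cover all but 6. So r2c6=6.
Step 20. [r4c6∈{4}] r4c6 is down to just 4 ⇒ r4c6=4.
Step 21. [r1c2∈{6}] only 6 remains possible at r1c2 ⇒ r1c2=6.

Answer: 1 6 3 4 2 5 / 5 4 2 3 1 6 / 3 1 4 5 6 2 / 6 2 5 1 3 4 / 2 5 1 6 4 3 / 4 3 6 2 5 1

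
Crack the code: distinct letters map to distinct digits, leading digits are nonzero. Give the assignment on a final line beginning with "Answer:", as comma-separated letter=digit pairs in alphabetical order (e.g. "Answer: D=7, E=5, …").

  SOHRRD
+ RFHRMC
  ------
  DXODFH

Step 1. [col 1: D + C ≡ H (mod 10)] several values work for H in column 1 (D + C ≡ H (mod 10), carry-in 0); try H=8, so H=8.
Step 2. [col 1: D + C ≡ H (mod 10)] several values work for C in column 1 (D + C ≡ H (mod 10), carry-in 0); try C=5. So C=5.
Step 3. [col 1: D + C ≡ H (mod 10)] column 1 reads D+C+carry(0)=H with C=5, H=8; with digits 5,8 already taken and all letters distinct, the only value for D is 3. So D=3.
Step 4. [col 2: R + M ≡ F (mod 10)] column 2 (R + M ≡ F (mod 10), carry-in 0) doesn't pin M yet; pick M=9 and continue. So M=9.
Step 5. [col 2: R + M ≡ F (mod 10)] R=1 is one option consistent with column 2 (R + M ≡ F (mod 10), carry-in 0) — take it, so R=1.
Step 6. [col 2: R + M ≡ F (mod 10)] column 2: given R=1, M=9, carry-in 0, and digits 1,3,5,8,9 already taken and all letters distinct, R+M≡F (mod 10) forces F=0. So F=0.
Step 7. [col 4: H + H ≡ O (mod 10)] column 4: given H=8, carry-in 0, and digits 0,1,3,5,8,9 already taken and all letters distinct, H+H≡O (mod 10) forces O=6 ⇒ O=6.
Step 8. [col 5: O + F ≡ X (mod 10)] column 5: given O=6, F=0, carry-in 1, and digits 0,1,3,5,6,8,9 already taken and all letters distinct, O+F≡X (mod 10) forces X=7. So X=7.
Step 9. [col 6: S + R ≡ D (mod 10)] from column 6 (R=1, D=3, carry-in 0, digits 0,1,3,5,6,7,8,9 already taken and all letters distinct): S must equal 2, so S=2.

Answer: C=5, D=3, F=0, H=8, M=9, O=6, R=1, S=2, X=7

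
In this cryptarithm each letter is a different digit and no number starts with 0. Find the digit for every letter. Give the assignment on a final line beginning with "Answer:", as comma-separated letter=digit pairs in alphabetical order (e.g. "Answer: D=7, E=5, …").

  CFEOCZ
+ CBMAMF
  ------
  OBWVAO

Step 1. [col 1: Z + F ≡ O (mod 10)] column 1 (Z + F ≡ O (mod 10), carry-in 0) doesn't pin F yet; pick F=9 and continue, so F=9.
Step 2. [col 1: Z + F ≡ O (mod 10)] several values work for Z in column 1 (Z + F ≡ O (mod 10), carry-in 0); try Z=4. So Z=4.
Step 3. [col 1: Z + F ≡ O (mod 10)] column 1 reads Z+F+carry(0)=O with Z=4, F=9; with digits 4,9 already taken and all letters distinct, the only value for O is 3 ⇒ O=3.
Step 4. [col 2: C + M ≡ A (mod 10)] column 2 (C + M ≡ A (mod 10), carry-in 1) doesn't pin C yet; pick C=1 and continue ⇒ C=1.
Step 5. [col 2: C + M ≡ A (mod 10)] several values work for M in column 2 (C + M ≡ A (mod 10), carry-in 1); try M=5, so M=5.
Step 6. [col 2: C + M ≡ A (mod 10)] column 2 reads C+M+carry(1)=A with C=1, M=5; with digits 1,3,4,5,9 already taken and all letters distinct, the only value for A is 7. So A=7.
Step 7. [col 3: O + A ≡ V (mod 10)] in column 3 we have O+A≡V with carry-in 0; given O=3, A=7 and digits 1,3,4,5,7,9 already taken and all letters distinct, that pins V to 0, so V=0.
Step 8. [col 4: E + M ≡ W (mod 10)] W=2 is one option consistent with column 4 (E + M ≡ W (mod 10), carry-in 1) — take it. So W=2.
Step 9. [col 4: E + M ≡ W (mod 10)] column 4: given M=5, W=2, carry-in 1, and digits 0,1,2,3,4,5,7,9 already taken and all letters distinct, E+M≡W (mod 10) forces E=6. So E=6.
Step 10. [col 5: F + B ≡ B (mod 10)] in column 5 we have F+B≡B with carry-in 1; given F=9 and digits 0,1,2,3,4,5,6,7,9 already taken and all letters distinct, that pins B to 8 ⇒ B=8.

Answer: A=7, B=8, C=1, E=6, F=9, M=5, O=3, V=0, W=2, Z=4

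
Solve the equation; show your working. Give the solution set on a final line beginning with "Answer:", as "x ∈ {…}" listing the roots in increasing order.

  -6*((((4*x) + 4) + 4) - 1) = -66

Step 1. [-6*((((4*x) + 4) + 4) - 1) = -66] -6·(inner) — divide through by -6. So div: (((4*x) + 4) + 4) - 1 = 11.
Step 2. [(((4*x) + 4) + 4) - 1 = 11] the outer -1 inverts by adding 1, so sub: ((4*x) + 4) + 4 = 12.
Step 3. [((4*x) + 4) + 4 = 12] 4 comes off first (subtract 4) ⇒ sub: (4*x) + 4 = 8.
Step 4. [(4*x) + 4 = 8] common factor 4 (LHS and 8) — divide through ⇒ factor: x + 1 = 2.
Step 5. [x + 1 = 2] subtract 1: x sits inside (… + 1). So sub: x = 1.

Answer: x ∈ {1}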